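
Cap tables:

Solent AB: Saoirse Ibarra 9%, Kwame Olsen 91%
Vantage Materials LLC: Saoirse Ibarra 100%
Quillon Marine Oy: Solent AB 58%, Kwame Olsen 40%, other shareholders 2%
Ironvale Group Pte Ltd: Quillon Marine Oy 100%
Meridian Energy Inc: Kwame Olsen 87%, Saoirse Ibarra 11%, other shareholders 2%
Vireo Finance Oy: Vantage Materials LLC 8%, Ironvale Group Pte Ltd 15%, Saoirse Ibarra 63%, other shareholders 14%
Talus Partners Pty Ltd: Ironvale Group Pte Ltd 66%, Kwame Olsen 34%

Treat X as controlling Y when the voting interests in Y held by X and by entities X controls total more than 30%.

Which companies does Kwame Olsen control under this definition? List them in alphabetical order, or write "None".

Ironvale Group Pte Ltd, Meridian Energy Inc, Quillon Marine Oy, Solent AB, Talus Partners Pty Ltd

Kwame holds 91% of Solent, so Kwame controls Solent.
Solent and Kwame together hold 58% + 40% = 98% of Quillon, so Kwame controls Quillon.
Quillon holds 100% of Ironvale, so Kwame controls Ironvale.
Kwame holds 87% of Meridian, so Kwame controls Meridian.
Ironvale and Kwame together hold 66% + 34% = 100% of Talus, so Kwame controls Talus.
No other company's threshold is met.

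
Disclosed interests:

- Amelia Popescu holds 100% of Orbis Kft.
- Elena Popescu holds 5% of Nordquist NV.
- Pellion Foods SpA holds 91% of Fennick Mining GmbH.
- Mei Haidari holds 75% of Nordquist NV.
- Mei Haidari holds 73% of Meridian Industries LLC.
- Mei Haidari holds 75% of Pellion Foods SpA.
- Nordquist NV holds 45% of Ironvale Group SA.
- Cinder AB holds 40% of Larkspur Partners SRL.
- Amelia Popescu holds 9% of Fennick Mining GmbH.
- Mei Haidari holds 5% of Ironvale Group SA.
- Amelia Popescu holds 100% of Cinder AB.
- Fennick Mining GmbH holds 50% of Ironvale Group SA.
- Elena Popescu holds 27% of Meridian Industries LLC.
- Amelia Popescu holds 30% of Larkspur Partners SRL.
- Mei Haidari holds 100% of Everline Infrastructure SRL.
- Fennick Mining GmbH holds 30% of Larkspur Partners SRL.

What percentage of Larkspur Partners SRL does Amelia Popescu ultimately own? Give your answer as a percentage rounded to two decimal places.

72.70%

Amelia reaches Larkspur along 3 paths.
Direct stake: 30% = 30%.
Via Fennick: 9% × 30% = 2.7%.
Via Cinder: 100% × 40% = 40%.
Total: 30% + 2.7% + 40% = 72.7%.
Rounded: 72.70%.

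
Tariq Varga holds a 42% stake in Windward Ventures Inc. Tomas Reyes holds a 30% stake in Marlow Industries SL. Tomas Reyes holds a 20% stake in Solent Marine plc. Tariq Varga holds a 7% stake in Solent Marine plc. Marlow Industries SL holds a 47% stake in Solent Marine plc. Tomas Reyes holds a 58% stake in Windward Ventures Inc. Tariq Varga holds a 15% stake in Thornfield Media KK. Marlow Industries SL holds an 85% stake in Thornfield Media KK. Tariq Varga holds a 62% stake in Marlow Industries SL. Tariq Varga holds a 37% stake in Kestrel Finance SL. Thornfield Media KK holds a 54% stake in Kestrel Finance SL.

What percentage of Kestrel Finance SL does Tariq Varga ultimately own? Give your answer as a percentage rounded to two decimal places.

73.56%

Tariq reaches Kestrel along 3 paths.
Via Thornfield: 15% × 54% = 8.1%.
Via Marlow → Thornfield: 62% × 85% × 54% = 28.458%.
Direct stake: 37% = 37%.
Total: 8.1% + 28.458% + 37% = 73.558%.
Rounded: 73.56%.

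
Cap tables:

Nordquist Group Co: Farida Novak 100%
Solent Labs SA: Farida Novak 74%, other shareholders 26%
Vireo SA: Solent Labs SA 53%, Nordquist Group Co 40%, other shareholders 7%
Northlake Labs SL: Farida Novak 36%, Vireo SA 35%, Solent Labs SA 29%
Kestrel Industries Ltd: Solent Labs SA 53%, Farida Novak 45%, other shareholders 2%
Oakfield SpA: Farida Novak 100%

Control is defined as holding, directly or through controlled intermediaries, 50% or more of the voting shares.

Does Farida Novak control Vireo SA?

Yes

Farida holds 74% of Solent, so Farida controls Solent.
Farida holds 100% of Nordquist, so Farida controls Nordquist.
Solent and Nordquist together hold 53% + 40% = 93% of Vireo, so Farida controls Vireo.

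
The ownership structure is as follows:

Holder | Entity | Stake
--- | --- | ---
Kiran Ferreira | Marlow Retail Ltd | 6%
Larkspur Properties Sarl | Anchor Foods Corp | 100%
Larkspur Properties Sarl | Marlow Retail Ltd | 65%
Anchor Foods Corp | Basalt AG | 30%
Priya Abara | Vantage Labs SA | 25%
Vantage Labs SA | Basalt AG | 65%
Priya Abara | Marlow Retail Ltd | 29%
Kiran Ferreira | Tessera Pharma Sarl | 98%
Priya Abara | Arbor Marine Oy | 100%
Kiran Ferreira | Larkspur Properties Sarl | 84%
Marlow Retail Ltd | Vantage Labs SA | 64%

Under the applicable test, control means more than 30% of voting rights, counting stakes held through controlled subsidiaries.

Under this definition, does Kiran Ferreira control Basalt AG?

Kiran holds 84% of Larkspur, so Kiran controls Larkspur.
Larkspur and Kiran together hold 65% + 6% = 71% of Marlow, so Kiran controls Marlow.
Marlow holds 64% of Vantage, so Kiran controls Vantage.
Larkspur holds 100% of Anchor, so Kiran controls Anchor.
Vantage and Anchor together hold 65% + 30% = 95% of Basalt, so Kiran controls Basalt.

Yes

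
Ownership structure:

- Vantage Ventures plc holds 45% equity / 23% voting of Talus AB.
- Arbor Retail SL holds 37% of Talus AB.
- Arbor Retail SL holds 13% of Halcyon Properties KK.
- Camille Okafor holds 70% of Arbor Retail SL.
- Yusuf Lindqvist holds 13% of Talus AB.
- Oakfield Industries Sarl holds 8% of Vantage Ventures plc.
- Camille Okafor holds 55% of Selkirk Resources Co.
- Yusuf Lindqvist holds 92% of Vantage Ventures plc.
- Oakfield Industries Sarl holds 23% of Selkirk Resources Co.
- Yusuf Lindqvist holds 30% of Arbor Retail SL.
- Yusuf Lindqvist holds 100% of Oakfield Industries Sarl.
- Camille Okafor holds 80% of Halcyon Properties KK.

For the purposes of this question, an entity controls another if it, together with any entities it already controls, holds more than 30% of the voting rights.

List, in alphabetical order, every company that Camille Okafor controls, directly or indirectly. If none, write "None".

Camille holds 70% of Arbor, so Camille controls Arbor.
Camille and Arbor together hold 80% + 13% = 93% of Halcyon, so Camille controls Halcyon.
Arbor holds 37% of Talus, so Camille controls Talus.
Camille holds 55% of Selkirk, so Camille controls Selkirk.
No other company's threshold is met.

Arbor Retail SL, Halcyon Properties KK, Selkirk Resources Co, Talus AB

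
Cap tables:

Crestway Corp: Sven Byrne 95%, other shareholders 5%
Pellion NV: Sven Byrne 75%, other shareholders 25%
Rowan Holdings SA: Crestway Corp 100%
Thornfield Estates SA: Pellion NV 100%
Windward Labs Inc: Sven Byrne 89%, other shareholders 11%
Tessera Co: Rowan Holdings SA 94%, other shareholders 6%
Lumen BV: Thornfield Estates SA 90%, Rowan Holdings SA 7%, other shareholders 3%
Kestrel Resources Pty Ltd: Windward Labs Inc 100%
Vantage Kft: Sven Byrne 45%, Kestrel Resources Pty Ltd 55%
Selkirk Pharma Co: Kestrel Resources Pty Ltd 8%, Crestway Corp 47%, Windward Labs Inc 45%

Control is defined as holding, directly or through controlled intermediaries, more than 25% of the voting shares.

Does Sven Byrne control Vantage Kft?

Sven holds 89% of Windward, so Sven controls Windward.
Windward holds 100% of Kestrel, so Sven controls Kestrel.
Sven and Kestrel together hold 45% + 55% = 100% of Vantage, so Sven controls Vantage.

Yes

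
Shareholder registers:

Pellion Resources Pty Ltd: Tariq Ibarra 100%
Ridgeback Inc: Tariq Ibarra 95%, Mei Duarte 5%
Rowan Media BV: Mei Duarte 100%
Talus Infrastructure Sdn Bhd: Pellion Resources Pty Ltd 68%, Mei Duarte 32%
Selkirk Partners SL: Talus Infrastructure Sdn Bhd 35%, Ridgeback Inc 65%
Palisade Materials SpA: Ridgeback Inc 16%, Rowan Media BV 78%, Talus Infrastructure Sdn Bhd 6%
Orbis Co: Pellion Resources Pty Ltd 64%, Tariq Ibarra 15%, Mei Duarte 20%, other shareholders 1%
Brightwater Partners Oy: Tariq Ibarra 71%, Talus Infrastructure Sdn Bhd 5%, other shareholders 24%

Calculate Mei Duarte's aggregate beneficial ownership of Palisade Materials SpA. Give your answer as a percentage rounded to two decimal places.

80.72%

Mei reaches Palisade along 3 paths.
Via Ridgeback: 5% × 16% = 0.8%.
Via Rowan: 100% × 78% = 78%.
Via Talus: 32% × 6% = 1.92%.
Total: 0.8% + 78% + 1.92% = 80.72%.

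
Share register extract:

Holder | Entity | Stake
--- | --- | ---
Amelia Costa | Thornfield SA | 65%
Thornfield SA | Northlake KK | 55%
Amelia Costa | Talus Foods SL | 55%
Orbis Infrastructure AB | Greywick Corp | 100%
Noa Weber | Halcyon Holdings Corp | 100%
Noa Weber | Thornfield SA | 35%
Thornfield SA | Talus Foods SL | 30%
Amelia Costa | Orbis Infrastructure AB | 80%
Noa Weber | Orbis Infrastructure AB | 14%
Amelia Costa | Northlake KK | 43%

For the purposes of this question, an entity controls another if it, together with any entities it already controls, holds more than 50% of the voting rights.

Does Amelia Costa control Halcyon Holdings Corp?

No

Amelia holds 65% of Thornfield, so Amelia controls Thornfield.
Amelia holds 80% of Orbis, so Amelia controls Orbis.
Orbis holds 100% of Greywick, so Amelia controls Greywick.
Thornfield and Amelia together hold 55% + 43% = 98% of Northlake, so Amelia controls Northlake.
Amelia and Thornfield together hold 55% + 30% = 85% of Talus, so Amelia controls Talus.
Neither Amelia nor any entity Amelia controls holds any voting interest in Halcyon.
So Amelia does not control Halcyon.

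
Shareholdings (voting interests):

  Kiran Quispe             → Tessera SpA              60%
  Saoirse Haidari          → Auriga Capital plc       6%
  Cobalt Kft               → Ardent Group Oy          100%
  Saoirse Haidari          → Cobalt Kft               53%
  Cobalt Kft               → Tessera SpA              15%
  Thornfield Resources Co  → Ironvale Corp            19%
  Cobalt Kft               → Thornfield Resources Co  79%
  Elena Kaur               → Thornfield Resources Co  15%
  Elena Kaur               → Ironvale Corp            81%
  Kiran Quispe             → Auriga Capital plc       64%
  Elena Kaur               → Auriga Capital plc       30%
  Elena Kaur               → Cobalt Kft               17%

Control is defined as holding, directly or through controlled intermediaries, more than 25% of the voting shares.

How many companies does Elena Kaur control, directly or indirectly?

2

Elena holds 30% of Auriga, so Elena controls Auriga.
Elena holds 81% of Ironvale, so Elena controls Ironvale.
No other company's threshold is met.
Elena controls 2 companies.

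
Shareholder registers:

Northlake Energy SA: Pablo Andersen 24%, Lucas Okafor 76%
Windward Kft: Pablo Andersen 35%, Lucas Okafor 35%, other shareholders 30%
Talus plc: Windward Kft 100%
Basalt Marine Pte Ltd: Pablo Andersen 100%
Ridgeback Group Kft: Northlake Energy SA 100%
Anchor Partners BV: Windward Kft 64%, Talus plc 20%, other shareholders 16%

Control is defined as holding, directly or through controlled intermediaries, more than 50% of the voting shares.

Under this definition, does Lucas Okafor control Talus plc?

No

Lucas holds 76% of Northlake, so Lucas controls Northlake.
Northlake holds 100% of Ridgeback, so Lucas controls Ridgeback.
Neither Lucas nor any entity Lucas controls holds any voting interest in Talus.
So Lucas does not control Talus.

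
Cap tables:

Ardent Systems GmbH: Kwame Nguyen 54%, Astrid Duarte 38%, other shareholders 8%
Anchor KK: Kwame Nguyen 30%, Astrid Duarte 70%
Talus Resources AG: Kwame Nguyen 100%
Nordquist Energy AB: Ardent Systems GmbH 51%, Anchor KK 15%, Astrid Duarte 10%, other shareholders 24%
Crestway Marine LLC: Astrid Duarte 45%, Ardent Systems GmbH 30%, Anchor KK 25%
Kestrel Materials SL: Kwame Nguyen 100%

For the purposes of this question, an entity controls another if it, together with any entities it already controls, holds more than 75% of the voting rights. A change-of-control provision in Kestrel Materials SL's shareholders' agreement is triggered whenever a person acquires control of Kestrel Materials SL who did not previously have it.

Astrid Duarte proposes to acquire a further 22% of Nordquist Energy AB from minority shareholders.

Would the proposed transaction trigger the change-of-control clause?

No

The purchase changes only Astrid's holdings, so Astrid is the only person who could newly come to control Kestrel.
Astrid's largest direct stake is 70% in Anchor, which does not meet the threshold, so Astrid controls no company.
Neither Astrid nor any entity Astrid controls holds any voting interest in Kestrel.
So before the transaction, Astrid does not control Kestrel.
After the purchase, Astrid's direct stake in Nordquist rises to 10% + 22% = 32%.
Astrid's side now holds 32% of Nordquist, not > 75%, so Astrid still does not control Nordquist.
After the transaction, neither Astrid nor any entity Astrid controls holds a voting interest in Kestrel, so Astrid still does not control it.
No new person acquires control, so the clause is not triggered.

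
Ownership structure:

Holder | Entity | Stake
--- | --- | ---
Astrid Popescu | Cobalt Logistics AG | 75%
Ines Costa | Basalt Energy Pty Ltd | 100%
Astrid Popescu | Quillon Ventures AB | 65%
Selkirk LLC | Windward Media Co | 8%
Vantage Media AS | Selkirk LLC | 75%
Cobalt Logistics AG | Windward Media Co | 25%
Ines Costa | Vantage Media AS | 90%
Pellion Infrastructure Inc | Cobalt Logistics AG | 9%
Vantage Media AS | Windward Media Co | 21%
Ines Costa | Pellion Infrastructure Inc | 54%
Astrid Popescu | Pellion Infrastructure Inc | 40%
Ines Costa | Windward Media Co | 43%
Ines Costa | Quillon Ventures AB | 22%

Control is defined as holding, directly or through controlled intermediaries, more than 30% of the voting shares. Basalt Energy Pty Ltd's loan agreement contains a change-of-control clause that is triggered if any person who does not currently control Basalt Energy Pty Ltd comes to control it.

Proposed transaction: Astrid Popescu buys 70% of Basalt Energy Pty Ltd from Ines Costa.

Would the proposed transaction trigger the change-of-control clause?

Yes

The purchase adds only to Astrid's holdings (Ines's stake shrinks), so Astrid is the only person who could newly come to control Basalt.
Astrid holds 40% of Pellion, so Astrid controls Pellion.
Astrid holds 65% of Quillon, so Astrid controls Quillon.
Astrid and Pellion together hold 75% + 9% = 84% of Cobalt, so Astrid controls Cobalt.
Neither Astrid nor any entity Astrid controls holds any voting interest in Basalt.
So before the transaction, Astrid does not control Basalt.
After the purchase, Astrid holds 70% of Basalt directly, and Ines's stake falls to 30%.
Astrid holds 70% of Basalt, so Astrid controls Basalt.
Astrid did not control Basalt before and does after, so the clause is triggered.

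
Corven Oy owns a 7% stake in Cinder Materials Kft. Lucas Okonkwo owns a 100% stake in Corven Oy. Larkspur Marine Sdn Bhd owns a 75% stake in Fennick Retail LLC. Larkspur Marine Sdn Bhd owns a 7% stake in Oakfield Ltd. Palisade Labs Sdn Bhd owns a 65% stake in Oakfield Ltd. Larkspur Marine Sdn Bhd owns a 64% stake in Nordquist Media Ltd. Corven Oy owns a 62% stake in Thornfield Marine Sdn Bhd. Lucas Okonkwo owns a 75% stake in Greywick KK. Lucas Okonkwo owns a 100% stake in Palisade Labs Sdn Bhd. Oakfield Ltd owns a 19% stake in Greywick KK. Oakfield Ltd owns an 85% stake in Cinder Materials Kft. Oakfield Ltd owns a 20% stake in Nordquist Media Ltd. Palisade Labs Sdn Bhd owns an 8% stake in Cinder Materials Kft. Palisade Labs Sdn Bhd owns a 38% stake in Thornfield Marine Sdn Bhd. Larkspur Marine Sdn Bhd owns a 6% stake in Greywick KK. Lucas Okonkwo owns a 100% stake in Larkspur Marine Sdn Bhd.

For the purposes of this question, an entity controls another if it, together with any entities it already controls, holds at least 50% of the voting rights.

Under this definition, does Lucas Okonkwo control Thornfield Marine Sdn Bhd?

Yes

Lucas holds 100% of Corven, so Lucas controls Corven.
Lucas holds 100% of Palisade, so Lucas controls Palisade.
Corven and Palisade together hold 62% + 38% = 100% of Thornfield, so Lucas controls Thornfield.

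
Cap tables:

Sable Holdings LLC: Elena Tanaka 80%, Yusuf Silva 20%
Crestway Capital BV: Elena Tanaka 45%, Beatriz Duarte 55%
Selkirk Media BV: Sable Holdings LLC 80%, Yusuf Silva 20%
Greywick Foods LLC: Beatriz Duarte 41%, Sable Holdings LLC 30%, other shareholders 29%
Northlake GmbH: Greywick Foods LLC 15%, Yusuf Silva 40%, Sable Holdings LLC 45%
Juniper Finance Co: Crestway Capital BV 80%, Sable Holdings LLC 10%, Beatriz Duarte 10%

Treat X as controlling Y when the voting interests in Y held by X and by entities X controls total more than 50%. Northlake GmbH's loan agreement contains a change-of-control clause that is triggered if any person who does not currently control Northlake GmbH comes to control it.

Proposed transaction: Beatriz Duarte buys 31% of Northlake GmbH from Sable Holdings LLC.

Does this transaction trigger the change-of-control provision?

No

The purchase adds only to Beatriz's holdings (Sable's stake shrinks), so Beatriz is the only person who could newly come to control Northlake.
Beatriz holds 55% of Crestway, so Beatriz controls Crestway.
Crestway and Beatriz together hold 80% + 10% = 90% of Juniper, so Beatriz controls Juniper.
Neither Beatriz nor any entity Beatriz controls holds any voting interest in Northlake.
So before the transaction, Beatriz does not control Northlake.
After the purchase, Beatriz holds 31% of Northlake directly, and Sable's stake falls to 14%.
After the transaction, Beatriz's side holds 31% of Northlake, not > 50%, so Beatriz still does not control Northlake.
No new person acquires control, so the clause is not triggered.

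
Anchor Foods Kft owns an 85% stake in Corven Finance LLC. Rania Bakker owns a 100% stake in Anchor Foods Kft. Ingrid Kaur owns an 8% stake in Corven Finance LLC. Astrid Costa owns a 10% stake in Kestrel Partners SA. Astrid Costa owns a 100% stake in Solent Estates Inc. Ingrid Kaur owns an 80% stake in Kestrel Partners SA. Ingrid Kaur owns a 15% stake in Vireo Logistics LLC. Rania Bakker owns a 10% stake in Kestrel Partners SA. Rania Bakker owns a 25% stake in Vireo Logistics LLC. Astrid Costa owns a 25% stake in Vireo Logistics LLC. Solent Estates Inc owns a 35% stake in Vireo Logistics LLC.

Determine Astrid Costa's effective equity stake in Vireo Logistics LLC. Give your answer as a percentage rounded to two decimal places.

Astrid reaches Vireo along 2 paths.
Direct stake: 25% = 25%.
Via Solent: 100% × 35% = 35%.
Total: 25% + 35% = 60%.
Rounded: 60.00%.

60.00%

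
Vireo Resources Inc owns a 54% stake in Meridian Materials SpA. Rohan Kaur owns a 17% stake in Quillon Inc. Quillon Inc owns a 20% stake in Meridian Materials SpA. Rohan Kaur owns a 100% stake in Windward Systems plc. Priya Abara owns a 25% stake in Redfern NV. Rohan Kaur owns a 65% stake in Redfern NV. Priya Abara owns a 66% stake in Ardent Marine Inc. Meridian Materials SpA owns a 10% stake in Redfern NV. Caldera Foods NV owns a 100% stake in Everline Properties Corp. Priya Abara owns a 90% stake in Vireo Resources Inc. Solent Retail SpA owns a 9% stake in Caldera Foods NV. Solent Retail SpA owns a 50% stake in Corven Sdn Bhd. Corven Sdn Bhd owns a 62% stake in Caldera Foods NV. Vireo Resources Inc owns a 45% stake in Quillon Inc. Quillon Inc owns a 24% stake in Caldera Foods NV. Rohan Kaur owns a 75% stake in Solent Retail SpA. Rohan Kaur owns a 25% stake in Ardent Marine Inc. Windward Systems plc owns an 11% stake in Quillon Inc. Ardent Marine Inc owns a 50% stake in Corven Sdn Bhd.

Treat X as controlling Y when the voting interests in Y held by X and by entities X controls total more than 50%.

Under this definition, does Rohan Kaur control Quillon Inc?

No

Rohan holds 100% of Windward, so Rohan controls Windward.
Rohan holds 75% of Solent, so Rohan controls Solent.
Rohan holds 65% of Redfern, so Rohan controls Redfern.
In Quillon, Rohan's side holds only 17% + 11% = 28%, not > 50%.
So Rohan does not control Quillon.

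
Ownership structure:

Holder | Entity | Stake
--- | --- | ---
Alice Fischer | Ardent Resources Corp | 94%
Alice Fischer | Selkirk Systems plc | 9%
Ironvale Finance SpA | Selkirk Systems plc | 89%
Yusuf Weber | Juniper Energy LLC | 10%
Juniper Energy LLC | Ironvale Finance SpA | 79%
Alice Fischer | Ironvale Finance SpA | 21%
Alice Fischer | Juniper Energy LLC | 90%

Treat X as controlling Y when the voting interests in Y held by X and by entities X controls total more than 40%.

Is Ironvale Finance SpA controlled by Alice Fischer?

Yes

Alice holds 90% of Juniper, so Alice controls Juniper.
Juniper and Alice together hold 79% + 21% = 100% of Ironvale, so Alice controls Ironvale.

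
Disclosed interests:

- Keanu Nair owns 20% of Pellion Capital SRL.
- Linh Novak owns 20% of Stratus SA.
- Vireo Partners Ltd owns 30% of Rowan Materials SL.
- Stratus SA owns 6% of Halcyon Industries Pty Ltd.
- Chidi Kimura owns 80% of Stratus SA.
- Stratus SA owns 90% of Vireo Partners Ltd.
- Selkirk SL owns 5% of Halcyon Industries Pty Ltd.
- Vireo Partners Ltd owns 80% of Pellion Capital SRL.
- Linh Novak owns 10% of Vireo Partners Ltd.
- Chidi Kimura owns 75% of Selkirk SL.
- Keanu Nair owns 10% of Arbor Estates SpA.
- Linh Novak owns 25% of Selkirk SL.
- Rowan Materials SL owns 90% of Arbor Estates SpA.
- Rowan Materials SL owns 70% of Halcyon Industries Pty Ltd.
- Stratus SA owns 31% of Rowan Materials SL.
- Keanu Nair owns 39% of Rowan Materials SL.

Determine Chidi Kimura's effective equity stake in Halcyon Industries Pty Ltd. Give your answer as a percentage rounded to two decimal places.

Chidi reaches Halcyon along 4 paths.
Via Selkirk: 75% × 5% = 3.75%.
Via Stratus → Vireo → Rowan: 80% × 90% × 30% × 70% = 15.12%.
Via Stratus → Rowan: 80% × 31% × 70% = 17.36%.
Via Stratus: 80% × 6% = 4.8%.
Total: 3.75% + 15.12% + 17.36% + 4.8% = 41.03%.

41.03%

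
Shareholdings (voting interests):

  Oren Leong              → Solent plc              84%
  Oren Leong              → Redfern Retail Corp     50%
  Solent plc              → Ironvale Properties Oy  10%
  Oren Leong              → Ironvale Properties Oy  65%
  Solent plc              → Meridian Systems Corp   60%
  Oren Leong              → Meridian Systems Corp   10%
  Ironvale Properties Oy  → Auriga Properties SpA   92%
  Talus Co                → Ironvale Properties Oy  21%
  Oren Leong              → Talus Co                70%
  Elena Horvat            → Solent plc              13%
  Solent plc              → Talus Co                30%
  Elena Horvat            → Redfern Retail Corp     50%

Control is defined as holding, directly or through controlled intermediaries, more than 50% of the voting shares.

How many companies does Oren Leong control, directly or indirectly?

Oren holds 84% of Solent, so Oren controls Solent.
Solent and Oren together hold 60% + 10% = 70% of Meridian, so Oren controls Meridian.
Oren and Solent together hold 70% + 30% = 100% of Talus, so Oren controls Talus.
Solent and Oren and Talus together hold 10% + 65% + 21% = 96% of Ironvale, so Oren controls Ironvale.
Ironvale holds 92% of Auriga, so Oren controls Auriga.
No other company's threshold is met.
Oren controls 5 companies.

5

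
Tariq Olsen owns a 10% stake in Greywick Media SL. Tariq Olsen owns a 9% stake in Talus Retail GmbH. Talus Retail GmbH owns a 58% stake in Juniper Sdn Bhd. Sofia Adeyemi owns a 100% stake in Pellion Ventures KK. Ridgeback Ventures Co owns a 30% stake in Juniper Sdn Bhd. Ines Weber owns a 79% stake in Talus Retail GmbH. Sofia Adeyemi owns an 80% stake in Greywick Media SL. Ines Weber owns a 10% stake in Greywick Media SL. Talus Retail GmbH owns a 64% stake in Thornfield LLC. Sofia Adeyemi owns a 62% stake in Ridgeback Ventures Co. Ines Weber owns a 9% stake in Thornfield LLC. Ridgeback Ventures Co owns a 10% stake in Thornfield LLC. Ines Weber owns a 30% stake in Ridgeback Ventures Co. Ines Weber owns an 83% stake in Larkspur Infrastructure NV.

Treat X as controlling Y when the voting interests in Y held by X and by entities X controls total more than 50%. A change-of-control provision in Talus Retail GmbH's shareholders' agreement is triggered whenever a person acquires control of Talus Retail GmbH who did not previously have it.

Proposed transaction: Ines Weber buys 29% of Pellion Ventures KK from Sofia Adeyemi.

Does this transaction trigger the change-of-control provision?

No

The purchase adds only to Ines's holdings (Sofia's stake shrinks), so Ines is the only person who could newly come to control Talus.
Ines holds 79% of Talus, so Ines controls Talus.
So Ines already controls Talus before the transaction.
After the purchase, Ines holds 29% of Pellion directly, and Sofia's stake falls to 71%.
Ines controlled Talus already, so this is not a new person acquiring control; every other person's position is unchanged or reduced.
No new person acquires control, so the clause is not triggered.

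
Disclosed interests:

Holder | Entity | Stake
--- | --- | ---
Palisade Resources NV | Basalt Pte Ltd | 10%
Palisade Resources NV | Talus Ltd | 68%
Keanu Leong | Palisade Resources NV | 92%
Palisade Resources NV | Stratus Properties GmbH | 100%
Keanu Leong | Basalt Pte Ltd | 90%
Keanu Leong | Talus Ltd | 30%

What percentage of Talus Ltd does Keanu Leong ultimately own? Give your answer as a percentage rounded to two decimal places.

Keanu reaches Talus along 2 paths.
Direct stake: 30% = 30%.
Via Palisade: 92% × 68% = 62.56%.
Total: 30% + 62.56% = 92.56%.

92.56%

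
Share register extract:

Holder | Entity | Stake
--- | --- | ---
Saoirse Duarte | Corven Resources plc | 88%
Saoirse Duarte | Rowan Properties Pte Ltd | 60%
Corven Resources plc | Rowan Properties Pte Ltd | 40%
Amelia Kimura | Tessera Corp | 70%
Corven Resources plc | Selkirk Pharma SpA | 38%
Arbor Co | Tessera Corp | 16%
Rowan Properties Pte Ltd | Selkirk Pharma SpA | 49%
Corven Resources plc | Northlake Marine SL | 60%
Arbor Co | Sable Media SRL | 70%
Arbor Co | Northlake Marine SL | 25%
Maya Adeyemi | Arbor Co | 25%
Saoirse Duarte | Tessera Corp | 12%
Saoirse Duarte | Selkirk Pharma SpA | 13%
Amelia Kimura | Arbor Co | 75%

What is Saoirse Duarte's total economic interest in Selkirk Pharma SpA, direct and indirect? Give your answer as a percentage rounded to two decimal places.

Saoirse reaches Selkirk along 4 paths.
Via Corven: 88% × 38% = 33.44%.
Direct stake: 13% = 13%.
Via Corven → Rowan: 88% × 40% × 49% = 17.248%.
Via Rowan: 60% × 49% = 29.4%.
Total: 33.44% + 13% + 17.248% + 29.4% = 93.088%.
Rounded: 93.09%.

93.09%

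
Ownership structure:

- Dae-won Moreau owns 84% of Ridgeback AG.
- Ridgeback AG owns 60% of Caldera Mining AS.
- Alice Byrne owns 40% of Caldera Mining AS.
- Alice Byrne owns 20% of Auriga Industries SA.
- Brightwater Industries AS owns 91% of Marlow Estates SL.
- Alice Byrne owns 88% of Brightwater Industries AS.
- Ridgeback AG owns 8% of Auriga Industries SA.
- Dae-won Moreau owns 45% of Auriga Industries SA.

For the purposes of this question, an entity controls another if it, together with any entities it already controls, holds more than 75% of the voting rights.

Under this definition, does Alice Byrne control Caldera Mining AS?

No

Alice holds 88% of Brightwater, so Alice controls Brightwater.
Brightwater holds 91% of Marlow, so Alice controls Marlow.
In Caldera, Alice's side holds only 40%, not > 75%.
So Alice does not control Caldera.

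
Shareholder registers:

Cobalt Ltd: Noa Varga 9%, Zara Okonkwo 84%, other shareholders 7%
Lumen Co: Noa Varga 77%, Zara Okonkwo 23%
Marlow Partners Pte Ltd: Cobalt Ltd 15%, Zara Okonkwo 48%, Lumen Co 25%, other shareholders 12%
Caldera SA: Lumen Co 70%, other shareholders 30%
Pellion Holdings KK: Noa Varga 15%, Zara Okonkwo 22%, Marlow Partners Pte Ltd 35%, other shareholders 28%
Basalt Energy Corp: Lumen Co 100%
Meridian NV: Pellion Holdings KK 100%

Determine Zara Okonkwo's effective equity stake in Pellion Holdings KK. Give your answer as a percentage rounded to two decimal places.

Zara reaches Pellion along 4 paths.
Direct stake: 22% = 22%.
Via Cobalt → Marlow: 84% × 15% × 35% = 4.41%.
Via Marlow: 48% × 35% = 16.8%.
Via Lumen → Marlow: 23% × 25% × 35% = 2.0125%.
Total: 22% + 4.41% + 16.8% + 2.0125% = 45.2225%.
Rounded: 45.22%.

45.22%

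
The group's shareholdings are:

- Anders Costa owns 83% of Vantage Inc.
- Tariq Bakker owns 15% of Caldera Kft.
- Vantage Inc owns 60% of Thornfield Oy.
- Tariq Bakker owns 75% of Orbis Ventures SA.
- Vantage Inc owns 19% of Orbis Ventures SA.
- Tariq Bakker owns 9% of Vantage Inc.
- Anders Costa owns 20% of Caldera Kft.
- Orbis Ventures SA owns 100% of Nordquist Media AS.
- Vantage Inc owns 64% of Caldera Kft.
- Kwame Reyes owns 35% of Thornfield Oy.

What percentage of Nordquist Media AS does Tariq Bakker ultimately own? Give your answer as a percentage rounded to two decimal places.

76.71%

Tariq reaches Nordquist along 2 paths.
Via Orbis: 75% × 100% = 75%.
Via Vantage → Orbis: 9% × 19% × 100% = 1.71%.
Total: 75% + 1.71% = 76.71%.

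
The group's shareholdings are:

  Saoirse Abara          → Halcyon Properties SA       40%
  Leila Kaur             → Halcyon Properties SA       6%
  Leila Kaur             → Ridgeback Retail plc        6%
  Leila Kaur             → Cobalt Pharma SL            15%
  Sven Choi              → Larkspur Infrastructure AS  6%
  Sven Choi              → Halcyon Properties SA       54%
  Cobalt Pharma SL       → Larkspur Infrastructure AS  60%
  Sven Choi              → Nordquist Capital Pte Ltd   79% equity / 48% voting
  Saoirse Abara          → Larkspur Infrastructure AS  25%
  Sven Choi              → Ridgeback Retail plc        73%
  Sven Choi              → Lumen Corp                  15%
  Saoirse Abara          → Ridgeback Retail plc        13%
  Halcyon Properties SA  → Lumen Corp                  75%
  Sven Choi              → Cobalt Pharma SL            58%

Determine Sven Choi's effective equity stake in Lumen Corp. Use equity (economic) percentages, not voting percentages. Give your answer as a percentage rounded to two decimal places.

55.50%

Sven reaches Lumen along 2 paths.
Direct stake: 15% = 15%.
Via Halcyon: 54% × 75% = 40.5%.
Total: 15% + 40.5% = 55.5%.
Rounded: 55.50%.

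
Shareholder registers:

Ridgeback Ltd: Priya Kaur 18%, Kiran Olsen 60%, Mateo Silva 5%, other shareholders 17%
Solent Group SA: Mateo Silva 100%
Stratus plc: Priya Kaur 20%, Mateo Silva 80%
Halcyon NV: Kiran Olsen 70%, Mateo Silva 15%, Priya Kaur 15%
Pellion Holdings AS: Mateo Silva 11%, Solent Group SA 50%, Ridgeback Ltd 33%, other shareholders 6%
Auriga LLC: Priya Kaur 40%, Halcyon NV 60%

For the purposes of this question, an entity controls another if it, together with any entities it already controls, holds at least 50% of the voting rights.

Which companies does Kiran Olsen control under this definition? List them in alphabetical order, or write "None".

Auriga LLC, Halcyon NV, Ridgeback Ltd

Kiran holds 60% of Ridgeback, so Kiran controls Ridgeback.
Kiran holds 70% of Halcyon, so Kiran controls Halcyon.
Halcyon holds 60% of Auriga, so Kiran controls Auriga.
No other company's threshold is met.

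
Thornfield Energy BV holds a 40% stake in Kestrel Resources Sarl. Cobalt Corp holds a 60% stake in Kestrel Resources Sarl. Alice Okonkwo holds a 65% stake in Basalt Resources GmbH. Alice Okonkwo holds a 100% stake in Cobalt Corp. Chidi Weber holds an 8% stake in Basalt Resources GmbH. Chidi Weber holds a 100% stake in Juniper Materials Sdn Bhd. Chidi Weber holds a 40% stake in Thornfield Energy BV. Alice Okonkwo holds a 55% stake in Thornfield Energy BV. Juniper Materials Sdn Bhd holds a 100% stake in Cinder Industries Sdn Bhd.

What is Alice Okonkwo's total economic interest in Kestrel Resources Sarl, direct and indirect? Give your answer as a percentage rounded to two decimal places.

Alice reaches Kestrel along 2 paths.
Via Cobalt: 100% × 60% = 60%.
Via Thornfield: 55% × 40% = 22%.
Total: 60% + 22% = 82%.
Rounded: 82.00%.

82.00%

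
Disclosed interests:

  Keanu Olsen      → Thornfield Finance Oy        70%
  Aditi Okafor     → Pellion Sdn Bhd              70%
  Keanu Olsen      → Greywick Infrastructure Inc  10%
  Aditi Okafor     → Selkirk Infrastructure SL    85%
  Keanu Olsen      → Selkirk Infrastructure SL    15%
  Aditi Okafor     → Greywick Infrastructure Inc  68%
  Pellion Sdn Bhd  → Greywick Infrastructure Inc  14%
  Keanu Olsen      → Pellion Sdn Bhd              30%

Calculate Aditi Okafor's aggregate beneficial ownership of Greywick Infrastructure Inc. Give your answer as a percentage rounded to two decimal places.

Aditi reaches Greywick along 2 paths.
Direct stake: 68% = 68%.
Via Pellion: 70% × 14% = 9.8%.
Total: 68% + 9.8% = 77.8%.
Rounded: 77.80%.

77.80%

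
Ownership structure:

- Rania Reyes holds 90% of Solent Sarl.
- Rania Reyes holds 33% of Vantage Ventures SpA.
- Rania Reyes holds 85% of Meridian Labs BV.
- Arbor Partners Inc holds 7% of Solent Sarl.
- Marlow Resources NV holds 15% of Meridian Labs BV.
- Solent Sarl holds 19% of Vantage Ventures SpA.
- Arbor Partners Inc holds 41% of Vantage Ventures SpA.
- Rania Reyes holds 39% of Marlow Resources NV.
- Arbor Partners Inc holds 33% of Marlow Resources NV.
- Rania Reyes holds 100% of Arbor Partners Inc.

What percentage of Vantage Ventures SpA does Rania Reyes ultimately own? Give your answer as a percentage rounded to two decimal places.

92.43%

Rania reaches Vantage along 4 paths.
Via Arbor: 100% × 41% = 41%.
Direct stake: 33% = 33%.
Via Solent: 90% × 19% = 17.1%.
Via Arbor → Solent: 100% × 7% × 19% = 1.33%.
Total: 41% + 33% + 17.1% + 1.33% = 92.43%.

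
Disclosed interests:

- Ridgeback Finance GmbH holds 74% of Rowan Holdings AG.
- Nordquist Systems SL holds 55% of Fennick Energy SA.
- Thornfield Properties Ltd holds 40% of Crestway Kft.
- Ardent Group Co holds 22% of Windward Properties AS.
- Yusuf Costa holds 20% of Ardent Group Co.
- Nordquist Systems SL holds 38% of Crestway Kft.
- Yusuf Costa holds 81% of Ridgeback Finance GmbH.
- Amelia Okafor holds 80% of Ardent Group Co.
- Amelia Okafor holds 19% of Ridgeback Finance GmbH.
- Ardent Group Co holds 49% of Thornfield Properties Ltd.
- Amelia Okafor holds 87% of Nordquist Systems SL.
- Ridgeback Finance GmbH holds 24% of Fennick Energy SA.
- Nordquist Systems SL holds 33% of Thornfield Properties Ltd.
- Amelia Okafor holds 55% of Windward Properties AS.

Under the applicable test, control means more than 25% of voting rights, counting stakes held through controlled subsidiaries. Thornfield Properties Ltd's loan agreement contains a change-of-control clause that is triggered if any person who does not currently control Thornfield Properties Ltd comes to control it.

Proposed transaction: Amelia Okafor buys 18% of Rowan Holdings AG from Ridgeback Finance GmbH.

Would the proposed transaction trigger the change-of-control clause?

No

The purchase adds only to Amelia's holdings (Ridgeback's stake shrinks), so Amelia is the only person who could newly come to control Thornfield.
Amelia holds 87% of Nordquist, so Amelia controls Nordquist.
Amelia holds 80% of Ardent, so Amelia controls Ardent.
Ardent and Nordquist together hold 49% + 33% = 82% of Thornfield, so Amelia controls Thornfield.
So Amelia already controls Thornfield before the transaction.
After the purchase, Amelia holds 18% of Rowan directly, and Ridgeback's stake falls to 56%.
Amelia controlled Thornfield already, so this is not a new person acquiring control; every other person's position is unchanged or reduced.
No new person acquires control, so the clause is not triggered.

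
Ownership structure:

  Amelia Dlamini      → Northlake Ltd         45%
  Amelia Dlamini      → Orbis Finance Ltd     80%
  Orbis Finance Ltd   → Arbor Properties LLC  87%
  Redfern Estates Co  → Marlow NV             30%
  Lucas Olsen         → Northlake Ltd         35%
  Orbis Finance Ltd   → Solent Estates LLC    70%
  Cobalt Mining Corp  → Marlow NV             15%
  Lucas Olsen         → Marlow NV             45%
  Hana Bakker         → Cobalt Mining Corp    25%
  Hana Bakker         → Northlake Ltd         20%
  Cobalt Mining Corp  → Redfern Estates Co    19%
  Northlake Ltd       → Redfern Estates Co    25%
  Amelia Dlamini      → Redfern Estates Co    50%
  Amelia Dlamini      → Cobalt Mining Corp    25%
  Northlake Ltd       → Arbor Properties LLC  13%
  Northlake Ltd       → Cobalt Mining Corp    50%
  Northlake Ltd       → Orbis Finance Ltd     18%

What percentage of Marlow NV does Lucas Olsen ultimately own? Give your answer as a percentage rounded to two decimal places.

Lucas reaches Marlow along 4 paths.
Direct stake: 45% = 45%.
Via Northlake → Cobalt: 35% × 50% × 15% = 2.625%.
Via Northlake → Cobalt → Redfern: 35% × 50% × 19% × 30% = 0.9975%.
Via Northlake → Redfern: 35% × 25% × 30% = 2.625%.
Total: 45% + 2.625% + 0.9975% + 2.625% = 51.2475%.
Rounded: 51.25%.

51.25%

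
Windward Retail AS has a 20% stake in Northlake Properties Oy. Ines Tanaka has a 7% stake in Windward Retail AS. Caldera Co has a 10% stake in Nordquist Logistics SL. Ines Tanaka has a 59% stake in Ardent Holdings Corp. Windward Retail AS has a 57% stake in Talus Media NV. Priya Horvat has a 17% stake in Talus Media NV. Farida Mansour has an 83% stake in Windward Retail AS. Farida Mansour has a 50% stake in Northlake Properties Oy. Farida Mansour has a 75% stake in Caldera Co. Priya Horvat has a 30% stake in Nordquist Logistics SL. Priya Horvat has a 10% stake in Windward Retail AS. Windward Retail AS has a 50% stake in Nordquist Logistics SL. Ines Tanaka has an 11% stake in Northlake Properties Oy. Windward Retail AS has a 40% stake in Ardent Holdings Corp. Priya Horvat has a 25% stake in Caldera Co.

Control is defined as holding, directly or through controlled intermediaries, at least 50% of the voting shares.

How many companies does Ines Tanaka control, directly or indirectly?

Ines holds 59% of Ardent, so Ines controls Ardent.
No other company's threshold is met.
Ines controls 1 company.

1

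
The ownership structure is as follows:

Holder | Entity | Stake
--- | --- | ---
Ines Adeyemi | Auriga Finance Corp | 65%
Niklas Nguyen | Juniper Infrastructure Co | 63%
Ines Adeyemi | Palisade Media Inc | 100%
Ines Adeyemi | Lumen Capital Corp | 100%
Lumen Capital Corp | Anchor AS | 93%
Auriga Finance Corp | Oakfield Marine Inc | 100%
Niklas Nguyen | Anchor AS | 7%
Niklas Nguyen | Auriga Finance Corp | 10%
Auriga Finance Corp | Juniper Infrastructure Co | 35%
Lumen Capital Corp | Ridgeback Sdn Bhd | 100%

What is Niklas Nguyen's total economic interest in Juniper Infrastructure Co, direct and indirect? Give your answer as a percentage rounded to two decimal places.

Niklas reaches Juniper along 2 paths.
Via Auriga: 10% × 35% = 3.5%.
Direct stake: 63% = 63%.
Total: 3.5% + 63% = 66.5%.
Rounded: 66.50%.

66.50%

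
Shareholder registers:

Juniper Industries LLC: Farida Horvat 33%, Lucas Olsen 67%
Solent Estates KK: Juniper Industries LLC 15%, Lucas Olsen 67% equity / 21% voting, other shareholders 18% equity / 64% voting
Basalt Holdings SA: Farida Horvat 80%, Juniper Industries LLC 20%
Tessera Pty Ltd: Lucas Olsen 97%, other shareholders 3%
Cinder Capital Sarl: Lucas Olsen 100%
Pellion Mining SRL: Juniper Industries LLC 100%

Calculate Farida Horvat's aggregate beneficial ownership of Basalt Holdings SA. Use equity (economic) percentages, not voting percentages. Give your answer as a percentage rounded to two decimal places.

Farida reaches Basalt along 2 paths.
Direct stake: 80% = 80%.
Via Juniper: 33% × 20% = 6.6%.
Total: 80% + 6.6% = 86.6%.
Rounded: 86.60%.

86.60%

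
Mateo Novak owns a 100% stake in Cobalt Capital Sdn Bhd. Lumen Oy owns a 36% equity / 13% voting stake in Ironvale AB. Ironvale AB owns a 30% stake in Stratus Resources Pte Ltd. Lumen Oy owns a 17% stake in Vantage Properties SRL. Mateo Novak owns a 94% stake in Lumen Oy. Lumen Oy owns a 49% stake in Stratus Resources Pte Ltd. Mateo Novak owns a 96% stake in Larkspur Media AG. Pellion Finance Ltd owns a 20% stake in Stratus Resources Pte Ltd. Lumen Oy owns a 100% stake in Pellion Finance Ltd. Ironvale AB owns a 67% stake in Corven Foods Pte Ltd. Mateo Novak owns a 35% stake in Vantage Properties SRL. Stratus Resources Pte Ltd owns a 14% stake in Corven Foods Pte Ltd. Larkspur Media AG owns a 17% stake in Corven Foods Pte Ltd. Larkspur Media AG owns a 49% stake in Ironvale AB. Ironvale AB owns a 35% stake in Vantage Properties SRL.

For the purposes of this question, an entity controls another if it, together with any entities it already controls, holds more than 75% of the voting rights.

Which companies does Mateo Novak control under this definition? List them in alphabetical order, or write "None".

Mateo holds 94% of Lumen, so Mateo controls Lumen.
Mateo holds 96% of Larkspur, so Mateo controls Larkspur.
Lumen holds 100% of Pellion, so Mateo controls Pellion.
Mateo holds 100% of Cobalt, so Mateo controls Cobalt.
No other company's threshold is met.

Cobalt Capital Sdn Bhd, Larkspur Media AG, Lumen Oy, Pellion Finance Ltd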